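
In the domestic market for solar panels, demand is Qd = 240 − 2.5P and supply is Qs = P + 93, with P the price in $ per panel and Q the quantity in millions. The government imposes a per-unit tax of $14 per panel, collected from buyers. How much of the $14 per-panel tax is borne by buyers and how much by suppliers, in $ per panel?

Buyers bear $4 per panel; suppliers bear $10 per panel.

Without the tax, 240 − 2.5P = P + 93 gives 3.5P = 147, so P* = $42 and Q* = 135.
With the tax collected from buyers, demand (in seller-price terms) shifts: Qd = 240 − 2.5(P + 14).
New equilibrium: buyers pay $46, suppliers receive $32, Q = 125. (Wedge: Pb − Ps = 14.)
Burden on buyers: $4; on suppliers: $10. (They sum to $14.)
The less price-elastic side of the market bears the larger share of a per-unit tax.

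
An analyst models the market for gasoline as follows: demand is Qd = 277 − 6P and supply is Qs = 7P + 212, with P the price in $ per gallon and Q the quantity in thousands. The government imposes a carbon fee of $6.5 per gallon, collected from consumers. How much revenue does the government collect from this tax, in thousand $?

Without the tax, 277 − 6P = 7P + 212 gives 13P = 65, so P* = $5 and Q* = 247.
With the tax collected from consumers, demand (in seller-price terms) shifts: Qd = 277 − 6(P + 6.5).
Solving gives Q = 226 with consumers paying $8.5 and producers receiving $2 (the $6.5 wedge).
Revenue = t · Q = 6.5 · 226 = $1469.

Tax revenue = $1469 thousand.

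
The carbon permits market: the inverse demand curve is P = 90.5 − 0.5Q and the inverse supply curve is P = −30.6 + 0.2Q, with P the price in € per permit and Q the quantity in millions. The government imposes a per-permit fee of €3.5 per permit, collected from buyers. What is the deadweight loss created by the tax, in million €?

Rewrite in direct form: Qd = 181 − 2P and Qs = 5P + 153.
Before the tax: set 181 − 2P = 5P + 153 → P* = €4, Q* = 173.
With the tax collected from buyers, demand (in seller-price terms) shifts: Qd = 181 − 2(P + 3.5).
Solving gives Q = 168 with buyers paying €6.5 and producers receiving €3 (the €3.5 wedge).
Quantity falls by |ΔQ| = |173 − 168| = 5.
DWL = ½ · t · |ΔQ| = ½ · 3.5 · 5 = €8.75.

Deadweight loss = €8.75 million.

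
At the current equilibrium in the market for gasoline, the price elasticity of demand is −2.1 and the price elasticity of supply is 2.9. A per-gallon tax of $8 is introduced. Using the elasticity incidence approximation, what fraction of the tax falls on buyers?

Incidence ratio: buyers' share ≈ εs / (εs + |εd|) = 2.9 / (2.9 + 2.1) = 0.58.
Supply is the more elastic side, so buyers bear the larger share.

Buyers' share ≈ 0.58.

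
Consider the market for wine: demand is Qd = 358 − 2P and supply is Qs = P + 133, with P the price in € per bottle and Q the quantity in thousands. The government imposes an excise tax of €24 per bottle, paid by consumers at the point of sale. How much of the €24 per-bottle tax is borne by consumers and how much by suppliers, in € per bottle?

Consumers bear €8 per bottle; suppliers bear €16 per bottle.

Without the tax, 358 − 2P = P + 133 gives 3P = 225, so P* = €75 and Q* = 208.
With the tax collected from consumers, demand (in seller-price terms) shifts: Qd = 358 − 2(P + 24).
New equilibrium: consumers pay €83, suppliers receive €59, Q = 192. (Wedge: Pb − Ps = 24.)
Burden on consumers: €8; on suppliers: €16. (They sum to €24.)
The less price-elastic side of the market bears the larger share of a per-unit tax.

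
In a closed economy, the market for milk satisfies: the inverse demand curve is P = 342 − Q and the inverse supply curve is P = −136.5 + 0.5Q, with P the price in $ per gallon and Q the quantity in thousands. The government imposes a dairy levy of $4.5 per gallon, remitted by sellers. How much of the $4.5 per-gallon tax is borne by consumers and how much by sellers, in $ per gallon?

Rewrite in direct form: Qd = 342 − P and Qs = 2P + 273.
Without the tax, 342 − P = 2P + 273 gives 3P = 69, so P* = $23 and Q* = 319.
With the tax collected from sellers, supply shifts: Qs = 2(P − 4.5) + 273.
New equilibrium: consumers pay $26, sellers receive $21.5, Q = 316. (Wedge: Pb − Ps = 4.5.)
Burden on consumers: $3; on sellers: $1.5. (They sum to $4.5.)
The less price-elastic side of the market bears the larger share of a per-unit tax.

Consumers bear $3 per gallon; sellers bear $1.5 per gallon.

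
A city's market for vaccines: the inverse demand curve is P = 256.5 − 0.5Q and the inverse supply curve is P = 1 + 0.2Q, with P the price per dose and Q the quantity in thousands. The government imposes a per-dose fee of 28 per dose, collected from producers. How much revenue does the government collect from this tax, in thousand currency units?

Tax revenue = 9100 thousand.

Rewrite in direct form: Qd = 513 − 2P and Qs = 5P − 5.
Without the tax, 513 − 2P = 5P − 5 gives 7P = 518, so P* = 74 and Q* = 365.
With the tax collected from producers, supply shifts: Qs = 5(P − 28) − 5.
Solving gives Q = 325 with buyers paying 94 and producers receiving 66 (the 28 wedge).
Revenue = t · Q = 28 · 325 = 9100.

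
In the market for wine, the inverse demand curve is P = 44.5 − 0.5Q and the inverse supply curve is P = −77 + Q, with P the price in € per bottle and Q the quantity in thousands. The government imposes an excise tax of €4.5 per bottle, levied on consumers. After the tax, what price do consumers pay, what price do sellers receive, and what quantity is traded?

Consumers pay €5.5; sellers receive €1; quantity = 78.

Rewrite in direct form: Qd = 89 − 2P and Qs = P + 77.
Before the tax: set 89 − 2P = P + 77 → P* = €4, Q* = 81.
With the tax collected from consumers, demand (in seller-price terms) shifts: Qd = 89 − 2(P + 4.5).
Solving gives Q = 78 with consumers paying €5.5 and sellers receiving €1 (the €4.5 wedge).
The less price-elastic side of the market bears the larger share of a per-unit tax.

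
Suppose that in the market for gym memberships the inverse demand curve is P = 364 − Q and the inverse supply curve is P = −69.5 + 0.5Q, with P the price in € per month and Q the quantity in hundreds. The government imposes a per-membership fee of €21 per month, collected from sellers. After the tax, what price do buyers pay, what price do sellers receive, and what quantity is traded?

Rewrite in direct form: Qd = 364 − P and Qs = 2P + 139.
Without the tax, 364 − P = 2P + 139 gives 3P = 225, so P* = €75 and Q* = 289.
With the tax collected from sellers, supply shifts: Qs = 2(P − 21) + 139.
New equilibrium: buyers pay €89, sellers receive €68, Q = 275. (Wedge: Pb − Ps = 21.)

Buyers pay €89; sellers receive €68; quantity = 275.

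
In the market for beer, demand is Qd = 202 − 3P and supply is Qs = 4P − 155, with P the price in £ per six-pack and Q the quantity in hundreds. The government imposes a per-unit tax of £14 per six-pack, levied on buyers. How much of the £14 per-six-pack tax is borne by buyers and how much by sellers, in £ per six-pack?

Buyers bear £8 per six-pack; sellers bear £6 per six-pack.

Before the tax: set 202 − 3P = 4P − 155 → P* = £51, Q* = 49.
With the tax collected from buyers, demand (in seller-price terms) shifts: Qd = 202 − 3(P + 14).
New equilibrium: buyers pay £59, sellers receive £45, Q = 25. (Wedge: Pb − Ps = 14.)
Burden on buyers: £8; on sellers: £6. (They sum to £14.)
The less price-elastic side of the market bears the larger share of a per-unit tax.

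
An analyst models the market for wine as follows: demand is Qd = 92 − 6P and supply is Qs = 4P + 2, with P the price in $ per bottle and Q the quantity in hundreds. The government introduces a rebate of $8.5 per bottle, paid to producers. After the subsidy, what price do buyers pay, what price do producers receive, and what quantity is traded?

Without the subsidy, 92 − 6P = 4P + 2 gives 10P = 90, so P* = $9 and Q* = 38.
With a per-unit subsidy paid to producers, each receives P + 8.5 per unit sold, so supply becomes Qs = 4(P + 8.5) + 2.
Solving gives Q = 58.4 with buyers paying $5.6 and producers receiving $14.1 (the $8.5 wedge).

Buyers pay $5.6; producers receive $14.1; quantity = 58.4.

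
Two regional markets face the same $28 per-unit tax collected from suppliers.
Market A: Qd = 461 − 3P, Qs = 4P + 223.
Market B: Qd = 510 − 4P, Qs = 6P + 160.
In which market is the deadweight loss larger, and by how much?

Market A: pre-tax P* = $34, Q* = 359; post-tax Q = 311; deadweight loss = $672.
Market B: pre-tax P* = $35, Q* = 370; post-tax Q = 302.8; deadweight loss = $940.8.
Difference: $672 vs $940.8 → market B is larger by $268.8.

Market B, by $268.8.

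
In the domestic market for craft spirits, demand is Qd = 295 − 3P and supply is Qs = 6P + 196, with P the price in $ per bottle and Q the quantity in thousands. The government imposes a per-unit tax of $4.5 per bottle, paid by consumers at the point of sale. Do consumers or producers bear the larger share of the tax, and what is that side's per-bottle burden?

Consumers bear the larger share: $3 per bottle.

Before the tax: set 295 − 3P = 6P + 196 → P* = $11, Q* = 262.
With the tax collected from consumers, demand (in seller-price terms) shifts: Qd = 295 − 3(P + 4.5).
Solving gives Q = 253 with consumers paying $14 and producers receiving $9.5 (the $4.5 wedge).
Per-bottle burden: consumers $3, producers $1.5.
Consumers take the larger share because demand is less price-elastic here (demand slope 3 vs supply slope 6).
The less price-elastic side of the market bears the larger share of a per-unit tax.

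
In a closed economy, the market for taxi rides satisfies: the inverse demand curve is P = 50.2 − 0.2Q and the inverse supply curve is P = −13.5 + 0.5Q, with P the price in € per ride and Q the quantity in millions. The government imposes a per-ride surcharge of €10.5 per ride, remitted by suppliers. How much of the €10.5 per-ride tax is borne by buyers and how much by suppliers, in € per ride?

Rewrite in direct form: Qd = 251 − 5P and Qs = 2P + 27.
Without the tax, 251 − 5P = 2P + 27 gives 7P = 224, so P* = €32 and Q* = 91.
With the tax collected from suppliers, supply shifts: Qs = 2(P − 10.5) + 27.
Solving gives Q = 76 with buyers paying €35 and suppliers receiving €24.5 (the €10.5 wedge).
Burden on buyers: €3; on suppliers: €7.5. (They sum to €10.5.)

Buyers bear €3 per ride; suppliers bear €7.5 per ride.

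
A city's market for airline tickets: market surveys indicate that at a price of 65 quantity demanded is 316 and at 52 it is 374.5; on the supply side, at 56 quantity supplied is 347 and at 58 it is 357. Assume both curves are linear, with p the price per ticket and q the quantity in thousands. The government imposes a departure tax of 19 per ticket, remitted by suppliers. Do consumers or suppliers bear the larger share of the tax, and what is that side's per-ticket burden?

Demand slope: (374.5 − 316)/(52 − 65) = -4.5, so qd = 608.5 − 4.5p.
Supply slope: (357 − 347)/(58 − 56) = 5, so qs = 5p + 67.
Without the tax, 608.5 − 4.5p = 5p + 67 gives 9.5p = 541.5, so p* = 57 and q* = 352.
With the tax collected from suppliers, supply shifts: qs = 5(p − 19) + 67.
Solving gives q = 307 with consumers paying 67 and suppliers receiving 48 (the 19 wedge).
Per-ticket burden: consumers 10, suppliers 9.
Consumers take the larger share because demand is less price-elastic here (demand slope 4.5 vs supply slope 5).

Consumers bear the larger share: 10 per ticket.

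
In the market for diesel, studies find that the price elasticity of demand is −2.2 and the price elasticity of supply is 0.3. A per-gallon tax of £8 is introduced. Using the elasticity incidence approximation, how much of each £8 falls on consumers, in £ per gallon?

Consumers bear ≈ £0.96 per gallon.

Incidence ratio: consumers' share ≈ εs / (εs + |εd|) = 0.3 / (0.3 + 2.2) = 0.12.
So consumers bear ≈ 0.12 × £8 = £0.96; producers bear £7.04.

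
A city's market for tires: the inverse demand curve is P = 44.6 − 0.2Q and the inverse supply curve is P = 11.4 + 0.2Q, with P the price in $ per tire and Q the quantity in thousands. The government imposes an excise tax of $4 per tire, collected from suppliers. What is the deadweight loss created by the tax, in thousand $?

Deadweight loss = $20 thousand.

Inverting to Q(P) form: Qd = 223 − 5P; Qs = 5P − 57.
Without the tax, 223 − 5P = 5P − 57 gives 10P = 280, so P* = $28 and Q* = 83.
With the tax collected from suppliers, supply shifts: Qs = 5(P − 4) − 57.
Solving gives Q = 73 with buyers paying $30 and suppliers receiving $26 (the $4 wedge).
Quantity falls by |ΔQ| = |83 − 73| = 10.
DWL = ½ · t · |ΔQ| = ½ · 4 · 10 = $20.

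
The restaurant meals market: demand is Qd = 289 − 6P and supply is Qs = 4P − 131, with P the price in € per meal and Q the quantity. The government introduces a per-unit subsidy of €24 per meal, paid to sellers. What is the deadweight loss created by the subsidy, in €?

Before the subsidy: set 289 − 6P = 4P − 131 → P* = €42, Q* = 37.
With a per-unit subsidy paid to sellers, each receives P + 24 per unit sold, so supply becomes Qs = 4(P + 24) − 131.
New equilibrium: buyers pay €32.4, sellers receive €56.4, Q = 94.6. (Wedge: Pb − Ps = −24.)
Quantity rises by |ΔQ| = |37 − 94.6| = 57.6.
DWL = ½ · t · |ΔQ| = ½ · 24 · 57.6 = €691.2.

Deadweight loss = €691.2.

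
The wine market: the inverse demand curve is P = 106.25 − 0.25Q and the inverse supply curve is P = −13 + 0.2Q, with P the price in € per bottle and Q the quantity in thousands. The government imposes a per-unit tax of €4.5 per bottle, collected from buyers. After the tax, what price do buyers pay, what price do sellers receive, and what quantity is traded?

Rewrite in direct form: Qd = 425 − 4P and Qs = 5P + 65.
Before the tax: set 425 − 4P = 5P + 65 → P* = €40, Q* = 265.
With the tax collected from buyers, demand (in seller-price terms) shifts: Qd = 425 − 4(P + 4.5).
New equilibrium: buyers pay €42.5, sellers receive €38, Q = 255. (Wedge: Pb − Ps = 4.5.)

Buyers pay €42.5; sellers receive €38; quantity = 255.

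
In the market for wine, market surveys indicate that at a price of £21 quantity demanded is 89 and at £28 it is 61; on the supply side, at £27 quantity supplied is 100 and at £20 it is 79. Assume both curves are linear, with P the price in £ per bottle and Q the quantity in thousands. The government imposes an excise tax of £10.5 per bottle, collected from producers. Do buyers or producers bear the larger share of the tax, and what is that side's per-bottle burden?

Producers bear the larger share: £6 per bottle.

Demand slope: (61 − 89)/(28 − 21) = -4, so Qd = 173 − 4P.
Supply slope: (79 − 100)/(20 − 27) = 3, so Qs = 3P + 19.
Before the tax: set 173 − 4P = 3P + 19 → P* = £22, Q* = 85.
With the tax collected from producers, supply shifts: Qs = 3(P − 10.5) + 19.
Solving gives Q = 67 with buyers paying £26.5 and producers receiving £16 (the £10.5 wedge).
Per-bottle burden: buyers £4.5, producers £6.
Producers take the larger share because supply is less price-elastic here (demand slope 4 vs supply slope 3).
The less price-elastic side of the market bears the larger share of a per-unit tax.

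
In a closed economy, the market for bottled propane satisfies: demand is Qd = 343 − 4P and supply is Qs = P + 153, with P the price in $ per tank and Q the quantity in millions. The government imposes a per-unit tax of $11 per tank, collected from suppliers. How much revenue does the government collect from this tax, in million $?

Before the tax: set 343 − 4P = P + 153 → P* = $38, Q* = 191.
With the tax collected from suppliers, supply shifts: Qs = (P − 11) + 153.
Solving gives Q = 182.2 with consumers paying $40.2 and suppliers receiving $29.2 (the $11 wedge).
Revenue = t · Q = 11 · 182.2 = $2004.2.

Tax revenue = $2004.2 million.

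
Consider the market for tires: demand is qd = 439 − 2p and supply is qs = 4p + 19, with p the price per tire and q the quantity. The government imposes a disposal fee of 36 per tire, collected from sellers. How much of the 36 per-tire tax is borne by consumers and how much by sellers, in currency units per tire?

Before the tax: set 439 − 2p = 4p + 19 → p* = 70, q* = 299.
With the tax collected from sellers, supply shifts: qs = 4(p − 36) + 19.
New equilibrium: consumers pay 94, sellers receive 58, q = 251. (Wedge: pb − ps = 36.)
Burden on consumers: 24; on sellers: 12. (They sum to 36.)
The less price-elastic side of the market bears the larger share of a per-unit tax.

Consumers bear 24 per tire; sellers bear 12 per tire.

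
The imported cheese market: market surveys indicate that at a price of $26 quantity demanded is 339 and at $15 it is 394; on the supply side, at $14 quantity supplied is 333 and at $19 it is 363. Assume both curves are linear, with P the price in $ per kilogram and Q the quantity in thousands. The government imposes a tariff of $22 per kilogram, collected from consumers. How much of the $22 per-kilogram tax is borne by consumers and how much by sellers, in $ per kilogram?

Demand slope: (394 − 339)/(15 − 26) = -5, so Qd = 469 − 5P.
Supply slope: (363 − 333)/(19 − 14) = 6, so Qs = 6P + 249.
Before the tax: set 469 − 5P = 6P + 249 → P* = $20, Q* = 369.
With the tax collected from consumers, demand (in seller-price terms) shifts: Qd = 469 − 5(P + 22).
Solving gives Q = 309 with consumers paying $32 and sellers receiving $10 (the $22 wedge).
Burden on consumers: $12; on sellers: $10. (They sum to $22.)
The less price-elastic side of the market bears the larger share of a per-unit tax.

Consumers bear $12 per kilogram; sellers bear $10 per kilogram.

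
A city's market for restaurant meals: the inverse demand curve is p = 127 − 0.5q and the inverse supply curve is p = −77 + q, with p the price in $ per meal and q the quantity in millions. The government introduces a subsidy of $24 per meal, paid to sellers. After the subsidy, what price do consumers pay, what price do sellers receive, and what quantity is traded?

Consumers pay $51; sellers receive $75; quantity = 152.

Inverting to q(p) form: qd = 254 − 2p; qs = p + 77.
Without the subsidy, 254 − 2p = p + 77 gives 3p = 177, so p* = $59 and q* = 136.
With a per-unit subsidy paid to sellers, each receives p + 24 per unit sold, so supply becomes qs = (p + 24) + 77.
New equilibrium: consumers pay $51, sellers receive $75, q = 152. (Wedge: pb − ps = −24.)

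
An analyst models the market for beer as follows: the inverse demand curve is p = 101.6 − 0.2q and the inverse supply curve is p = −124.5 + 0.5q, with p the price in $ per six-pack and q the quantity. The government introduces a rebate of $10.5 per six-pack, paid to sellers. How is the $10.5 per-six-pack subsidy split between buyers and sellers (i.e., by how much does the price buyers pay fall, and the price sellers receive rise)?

Buyers gain $3 per six-pack; sellers gain $7.5 per six-pack.

Rewrite in direct form: qd = 508 − 5p and qs = 2p + 249.
Without the subsidy, 508 − 5p = 2p + 249 gives 7p = 259, so p* = $37 and q* = 323.
With a per-unit subsidy paid to sellers, each receives p + 10.5 per unit sold, so supply becomes qs = 2(p + 10.5) + 249.
New equilibrium: buyers pay $34, sellers receive $44.5, q = 338. (Wedge: pb − ps = −10.5.)
Gain to buyers: $3; to sellers: $7.5. (They sum to $10.5.)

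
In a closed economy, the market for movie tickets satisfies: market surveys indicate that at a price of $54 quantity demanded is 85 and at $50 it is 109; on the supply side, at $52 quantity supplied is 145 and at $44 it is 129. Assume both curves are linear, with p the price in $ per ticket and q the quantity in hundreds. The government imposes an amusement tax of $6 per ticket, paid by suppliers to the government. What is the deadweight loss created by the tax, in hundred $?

Demand slope: (109 − 85)/(50 − 54) = -6, so qd = 409 − 6p.
Supply slope: (129 − 145)/(44 − 52) = 2, so qs = 2p + 41.
Without the tax, 409 − 6p = 2p + 41 gives 8p = 368, so p* = $46 and q* = 133.
With the tax collected from suppliers, supply shifts: qs = 2(p − 6) + 41.
New equilibrium: buyers pay $47.5, suppliers receive $41.5, q = 124. (Wedge: pb − ps = 6.)
Quantity falls by |ΔQ| = |133 − 124| = 9.
DWL = ½ · t · |ΔQ| = ½ · 6 · 9 = $27.

Deadweight loss = $27 hundred.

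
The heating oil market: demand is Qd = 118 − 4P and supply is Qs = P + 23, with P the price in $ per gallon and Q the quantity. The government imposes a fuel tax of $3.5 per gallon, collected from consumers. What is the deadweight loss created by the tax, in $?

Before the tax: set 118 − 4P = P + 23 → P* = $19, Q* = 42.
With the tax collected from consumers, demand (in seller-price terms) shifts: Qd = 118 − 4(P + 3.5).
New equilibrium: consumers pay $19.7, producers receive $16.2, Q = 39.2. (Wedge: Pb − Ps = 3.5.)
Quantity falls by |ΔQ| = |42 − 39.2| = 2.8.
DWL = ½ · t · |ΔQ| = ½ · 3.5 · 2.8 = $4.9.

Deadweight loss = $4.9.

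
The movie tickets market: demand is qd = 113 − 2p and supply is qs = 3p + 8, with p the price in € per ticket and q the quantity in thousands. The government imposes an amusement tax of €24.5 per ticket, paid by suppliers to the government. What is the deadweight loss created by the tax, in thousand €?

Without the tax, 113 − 2p = 3p + 8 gives 5p = 105, so p* = €21 and q* = 71.
With the tax collected from suppliers, supply shifts: qs = 3(p − 24.5) + 8.
Solving gives q = 41.6 with consumers paying €35.7 and suppliers receiving €11.2 (the €24.5 wedge).
Quantity falls by |ΔQ| = |71 − 41.6| = 29.4.
DWL = ½ · t · |ΔQ| = ½ · 24.5 · 29.4 = €360.15.

Deadweight loss = €360.15 thousand.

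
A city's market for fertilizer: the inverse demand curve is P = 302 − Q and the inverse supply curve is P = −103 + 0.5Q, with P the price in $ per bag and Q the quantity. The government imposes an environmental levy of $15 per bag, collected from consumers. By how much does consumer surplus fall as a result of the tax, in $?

Consumer surplus falls by $2650.

Inverting to Q(P) form: Qd = 302 − P; Qs = 2P + 206.
Before the tax: set 302 − P = 2P + 206 → P* = $32, Q* = 270.
With the tax collected from consumers, demand (in seller-price terms) shifts: Qd = 302 − (P + 15).
Solving gives Q = 260 with consumers paying $42 and suppliers receiving $27 (the $15 wedge).
ΔCS is the trapezoid between Q = 260 and Q = 270 of height $10: ½ · (270 + 260) · 10 = $2650.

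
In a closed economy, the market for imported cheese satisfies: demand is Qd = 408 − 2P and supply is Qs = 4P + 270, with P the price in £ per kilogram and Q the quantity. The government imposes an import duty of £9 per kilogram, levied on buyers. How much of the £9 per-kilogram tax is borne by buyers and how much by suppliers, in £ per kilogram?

Buyers bear £6 per kilogram; suppliers bear £3 per kilogram.

Without the tax, 408 − 2P = 4P + 270 gives 6P = 138, so P* = £23 and Q* = 362.
With the tax collected from buyers, demand (in seller-price terms) shifts: Qd = 408 − 2(P + 9).
New equilibrium: buyers pay £29, suppliers receive £20, Q = 350. (Wedge: Pb − Ps = 9.)
Burden on buyers: £6; on suppliers: £3. (They sum to £9.)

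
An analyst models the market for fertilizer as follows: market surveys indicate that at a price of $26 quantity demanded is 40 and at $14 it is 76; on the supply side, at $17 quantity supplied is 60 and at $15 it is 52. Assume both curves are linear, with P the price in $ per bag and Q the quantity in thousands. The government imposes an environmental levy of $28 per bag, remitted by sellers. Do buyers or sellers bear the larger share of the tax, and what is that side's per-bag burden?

Demand slope: (76 − 40)/(14 − 26) = -3, so Qd = 118 − 3P.
Supply slope: (52 − 60)/(15 − 17) = 4, so Qs = 4P − 8.
Without the tax, 118 − 3P = 4P − 8 gives 7P = 126, so P* = $18 and Q* = 64.
With the tax collected from sellers, supply shifts: Qs = 4(P − 28) − 8.
New equilibrium: buyers pay $34, sellers receive $6, Q = 16. (Wedge: Pb − Ps = 28.)
Per-bag burden: buyers $16, sellers $12.
Buyers take the larger share because demand is less price-elastic here (demand slope 3 vs supply slope 4).
The less price-elastic side of the market bears the larger share of a per-unit tax.

Buyers bear the larger share: $16 per bag.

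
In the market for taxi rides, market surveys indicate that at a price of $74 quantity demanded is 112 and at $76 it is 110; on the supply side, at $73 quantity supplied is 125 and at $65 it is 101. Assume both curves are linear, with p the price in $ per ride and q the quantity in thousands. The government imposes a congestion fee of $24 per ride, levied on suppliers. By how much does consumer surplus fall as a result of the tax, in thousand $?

Demand slope: (110 − 112)/(76 − 74) = -1, so qd = 186 − p.
Supply slope: (101 − 125)/(65 − 73) = 3, so qs = 3p − 94.
Without the tax, 186 − p = 3p − 94 gives 4p = 280, so p* = $70 and q* = 116.
With the tax collected from suppliers, supply shifts: qs = 3(p − 24) − 94.
Solving gives q = 98 with consumers paying $88 and suppliers receiving $64 (the $24 wedge).
ΔCS is the trapezoid between Q = 98 and Q = 116 of height $18: ½ · (116 + 98) · 18 = $1926.

Consumer surplus falls by $1926 thousand.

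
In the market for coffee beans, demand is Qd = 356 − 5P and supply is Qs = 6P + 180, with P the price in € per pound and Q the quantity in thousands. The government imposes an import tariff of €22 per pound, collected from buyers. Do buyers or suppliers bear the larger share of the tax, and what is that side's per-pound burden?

Without the tax, 356 − 5P = 6P + 180 gives 11P = 176, so P* = €16 and Q* = 276.
With the tax collected from buyers, demand (in seller-price terms) shifts: Qd = 356 − 5(P + 22).
Solving gives Q = 216 with buyers paying €28 and suppliers receiving €6 (the €22 wedge).
Per-pound burden: buyers €12, suppliers €10.
Buyers take the larger share because demand is less price-elastic here (demand slope 5 vs supply slope 6).
The less price-elastic side of the market bears the larger share of a per-unit tax.

Buyers bear the larger share: €12 per pound.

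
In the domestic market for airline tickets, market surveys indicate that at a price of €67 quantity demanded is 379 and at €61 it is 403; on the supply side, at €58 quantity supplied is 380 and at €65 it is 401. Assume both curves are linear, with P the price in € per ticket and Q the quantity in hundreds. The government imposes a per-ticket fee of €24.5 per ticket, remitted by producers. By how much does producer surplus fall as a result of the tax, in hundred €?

Demand slope: (403 − 379)/(61 − 67) = -4, so Qd = 647 − 4P.
Supply slope: (401 − 380)/(65 − 58) = 3, so Qs = 3P + 206.
Before the tax: set 647 − 4P = 3P + 206 → P* = €63, Q* = 395.
With the tax collected from producers, supply shifts: Qs = 3(P − 24.5) + 206.
New equilibrium: buyers pay €73.5, producers receive €49, Q = 353. (Wedge: Pb − Ps = 24.5.)
ΔPS is the trapezoid between Q = 353 and Q = 395 of height €14: ½ · (395 + 353) · 14 = €5236.

Producer surplus falls by €5236 hundred.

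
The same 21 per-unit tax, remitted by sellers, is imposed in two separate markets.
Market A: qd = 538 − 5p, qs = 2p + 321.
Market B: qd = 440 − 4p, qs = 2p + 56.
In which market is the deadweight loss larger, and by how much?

Market A, by 21.

Market A: pre-tax p* = 31, q* = 383; post-tax q = 353; deadweight loss = 315.
Market B: pre-tax p* = 64, q* = 184; post-tax q = 156; deadweight loss = 294.
Difference: 315 vs 294 → market A is larger by 21.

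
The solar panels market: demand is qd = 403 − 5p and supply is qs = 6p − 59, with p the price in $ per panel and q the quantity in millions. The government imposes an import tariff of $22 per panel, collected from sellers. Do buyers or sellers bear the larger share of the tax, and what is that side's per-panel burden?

Buyers bear the larger share: $12 per panel.

Before the tax: set 403 − 5p = 6p − 59 → p* = $42, q* = 193.
With the tax collected from sellers, supply shifts: qs = 6(p − 22) − 59.
New equilibrium: buyers pay $54, sellers receive $32, q = 133. (Wedge: pb − ps = 22.)
Per-panel burden: buyers $12, sellers $10.
Buyers take the larger share because demand is less price-elastic here (demand slope 5 vs supply slope 6).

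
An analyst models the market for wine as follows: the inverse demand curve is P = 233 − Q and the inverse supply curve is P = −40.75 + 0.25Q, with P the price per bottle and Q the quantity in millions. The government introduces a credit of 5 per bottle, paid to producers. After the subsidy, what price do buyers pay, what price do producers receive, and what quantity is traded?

Rewrite in direct form: Qd = 233 − P and Qs = 4P + 163.
Without the subsidy, 233 − P = 4P + 163 gives 5P = 70, so P* = 14 and Q* = 219.
With a per-unit subsidy paid to producers, each receives P + 5 per unit sold, so supply becomes Qs = 4(P + 5) + 163.
Solving gives Q = 223 with buyers paying 10 and producers receiving 15 (the 5 wedge).

Buyers pay 10; producers receive 15; quantity = 223.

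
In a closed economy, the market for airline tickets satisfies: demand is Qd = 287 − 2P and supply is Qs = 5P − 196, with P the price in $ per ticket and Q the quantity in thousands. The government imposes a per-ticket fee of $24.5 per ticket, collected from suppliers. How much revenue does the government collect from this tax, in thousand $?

Before the tax: set 287 − 2P = 5P − 196 → P* = $69, Q* = 149.
With the tax collected from suppliers, supply shifts: Qs = 5(P − 24.5) − 196.
New equilibrium: consumers pay $86.5, suppliers receive $62, Q = 114. (Wedge: Pb − Ps = 24.5.)
Revenue = t · Q = 24.5 · 114 = $2793.

Tax revenue = $2793 thousand.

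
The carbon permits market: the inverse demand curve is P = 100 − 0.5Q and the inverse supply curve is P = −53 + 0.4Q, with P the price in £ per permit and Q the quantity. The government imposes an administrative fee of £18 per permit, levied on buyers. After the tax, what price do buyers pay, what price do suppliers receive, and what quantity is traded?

Inverting to Q(P) form: Qd = 200 − 2P; Qs = 2.5P + 132.5.
Without the tax, 200 − 2P = 2.5P + 132.5 gives 4.5P = 67.5, so P* = £15 and Q* = 170.
With the tax collected from buyers, demand (in seller-price terms) shifts: Qd = 200 − 2(P + 18).
New equilibrium: buyers pay £25, suppliers receive £7, Q = 150. (Wedge: Pb − Ps = 18.)

Buyers pay £25; suppliers receive £7; quantity = 150.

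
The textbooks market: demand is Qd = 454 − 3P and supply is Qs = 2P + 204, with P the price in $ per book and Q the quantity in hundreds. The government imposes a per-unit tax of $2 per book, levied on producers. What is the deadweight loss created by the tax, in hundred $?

Before the tax: set 454 − 3P = 2P + 204 → P* = $50, Q* = 304.
With the tax collected from producers, supply shifts: Qs = 2(P − 2) + 204.
New equilibrium: buyers pay $50.8, producers receive $48.8, Q = 301.6. (Wedge: Pb − Ps = 2.)
Quantity falls by |ΔQ| = |304 − 301.6| = 2.4.
DWL = ½ · t · |ΔQ| = ½ · 2 · 2.4 = $2.4.

Deadweight loss = $2.4 hundred.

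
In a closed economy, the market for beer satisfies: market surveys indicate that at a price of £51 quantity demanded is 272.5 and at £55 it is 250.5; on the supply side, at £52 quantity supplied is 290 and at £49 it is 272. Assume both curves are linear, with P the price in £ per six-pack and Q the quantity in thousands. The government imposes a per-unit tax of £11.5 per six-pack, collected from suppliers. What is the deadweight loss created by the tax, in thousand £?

Deadweight loss = £189.75 thousand.

Demand slope: (250.5 − 272.5)/(55 − 51) = -5.5, so Qd = 553 − 5.5P.
Supply slope: (272 − 290)/(49 − 52) = 6, so Qs = 6P − 22.
Without the tax, 553 − 5.5P = 6P − 22 gives 11.5P = 575, so P* = £50 and Q* = 278.
With the tax collected from suppliers, supply shifts: Qs = 6(P − 11.5) − 22.
Solving gives Q = 245 with consumers paying £56 and suppliers receiving £44.5 (the £11.5 wedge).
Quantity falls by |ΔQ| = |278 − 245| = 33.
DWL = ½ · t · |ΔQ| = ½ · 11.5 · 33 = £189.75.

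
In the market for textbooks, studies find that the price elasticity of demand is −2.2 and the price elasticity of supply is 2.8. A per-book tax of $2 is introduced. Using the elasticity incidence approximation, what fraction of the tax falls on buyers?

Incidence ratio: buyers' share ≈ εs / (εs + |εd|) = 2.8 / (2.8 + 2.2) = 0.56.
Supply is the more elastic side, so buyers bear the larger share.

Buyers' share ≈ 0.56.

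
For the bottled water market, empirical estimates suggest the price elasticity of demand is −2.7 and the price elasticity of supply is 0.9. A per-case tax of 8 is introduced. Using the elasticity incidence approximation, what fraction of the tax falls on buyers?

Buyers' share ≈ 0.25.

Incidence ratio: buyers' share ≈ εs / (εs + |εd|) = 0.9 / (0.9 + 2.7) = 0.25.
Supply is the less elastic side, so buyers bear the smaller share.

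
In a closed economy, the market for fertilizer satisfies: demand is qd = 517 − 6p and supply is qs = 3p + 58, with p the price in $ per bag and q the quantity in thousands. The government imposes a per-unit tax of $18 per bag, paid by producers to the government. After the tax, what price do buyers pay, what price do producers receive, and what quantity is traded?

Without the tax, 517 − 6p = 3p + 58 gives 9p = 459, so p* = $51 and q* = 211.
With the tax collected from producers, supply shifts: qs = 3(p − 18) + 58.
New equilibrium: buyers pay $57, producers receive $39, q = 175. (Wedge: pb − ps = 18.)

Buyers pay $57; producers receive $39; quantity = 175.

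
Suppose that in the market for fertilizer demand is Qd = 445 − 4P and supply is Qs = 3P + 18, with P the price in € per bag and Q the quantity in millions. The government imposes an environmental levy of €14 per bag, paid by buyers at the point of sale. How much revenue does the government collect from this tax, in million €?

Before the tax: set 445 − 4P = 3P + 18 → P* = €61, Q* = 201.
With the tax collected from buyers, demand (in seller-price terms) shifts: Qd = 445 − 4(P + 14).
New equilibrium: buyers pay €67, producers receive €53, Q = 177. (Wedge: Pb − Ps = 14.)
Revenue = t · Q = 14 · 177 = €2478.

Tax revenue = €2478 million.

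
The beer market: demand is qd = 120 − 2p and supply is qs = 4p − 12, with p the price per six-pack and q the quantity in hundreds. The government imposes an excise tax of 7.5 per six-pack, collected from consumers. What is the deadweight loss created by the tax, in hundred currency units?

Before the tax: set 120 − 2p = 4p − 12 → p* = 22, q* = 76.
With the tax collected from consumers, demand (in seller-price terms) shifts: qd = 120 − 2(p + 7.5).
New equilibrium: consumers pay 27, suppliers receive 19.5, q = 66. (Wedge: pb − ps = 7.5.)
Quantity falls by |ΔQ| = |76 − 66| = 10.
DWL = ½ · t · |ΔQ| = ½ · 7.5 · 10 = 37.5.

Deadweight loss = 37.5 hundred.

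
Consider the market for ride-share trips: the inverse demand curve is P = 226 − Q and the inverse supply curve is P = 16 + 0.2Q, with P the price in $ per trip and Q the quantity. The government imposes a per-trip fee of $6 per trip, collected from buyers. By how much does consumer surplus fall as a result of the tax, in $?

Inverting to Q(P) form: Qd = 226 − P; Qs = 5P − 80.
Before the tax: set 226 − P = 5P − 80 → P* = $51, Q* = 175.
With the tax collected from buyers, demand (in seller-price terms) shifts: Qd = 226 − (P + 6).
Solving gives Q = 170 with buyers paying $56 and sellers receiving $50 (the $6 wedge).
ΔCS is the trapezoid between Q = 170 and Q = 175 of height $5: ½ · (175 + 170) · 5 = $862.5.

Consumer surplus falls by $862.5.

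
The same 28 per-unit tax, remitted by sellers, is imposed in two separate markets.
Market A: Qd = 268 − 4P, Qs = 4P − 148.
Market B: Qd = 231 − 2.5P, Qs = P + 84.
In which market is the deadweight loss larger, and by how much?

Market A: pre-tax P* = 52, Q* = 60; post-tax Q = 4; deadweight loss = 784.
Market B: pre-tax P* = 42, Q* = 126; post-tax Q = 106; deadweight loss = 280.
Difference: 784 vs 280 → market A is larger by 504.

Market A, by 504.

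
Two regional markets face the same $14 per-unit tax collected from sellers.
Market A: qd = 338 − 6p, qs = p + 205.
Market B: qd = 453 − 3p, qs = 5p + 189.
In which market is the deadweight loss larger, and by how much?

Market B, by $99.75.

Market A: pre-tax p* = $19, q* = 224; post-tax q = 212; deadweight loss = $84.
Market B: pre-tax p* = $33, q* = 354; post-tax q = 327.75; deadweight loss = $183.75.
Difference: $84 vs $183.75 → market B is larger by $99.75.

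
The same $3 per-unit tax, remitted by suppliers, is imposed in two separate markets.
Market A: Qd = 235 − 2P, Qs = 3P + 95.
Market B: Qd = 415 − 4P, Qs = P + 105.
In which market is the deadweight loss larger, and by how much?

Market A, by $1.8.

Market A: pre-tax P* = $28, Q* = 179; post-tax Q = 175.4; deadweight loss = $5.4.
Market B: pre-tax P* = $62, Q* = 167; post-tax Q = 164.6; deadweight loss = $3.6.
Difference: $5.4 vs $3.6 → market A is larger by $1.8.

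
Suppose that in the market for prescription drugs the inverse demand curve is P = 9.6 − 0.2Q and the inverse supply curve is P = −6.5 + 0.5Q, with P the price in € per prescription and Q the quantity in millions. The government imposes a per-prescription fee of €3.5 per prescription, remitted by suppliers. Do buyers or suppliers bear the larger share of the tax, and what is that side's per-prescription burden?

Rewrite in direct form: Qd = 48 − 5P and Qs = 2P + 13.
Before the tax: set 48 − 5P = 2P + 13 → P* = €5, Q* = 23.
With the tax collected from suppliers, supply shifts: Qs = 2(P − 3.5) + 13.
Solving gives Q = 18 with buyers paying €6 and suppliers receiving €2.5 (the €3.5 wedge).
Per-prescription burden: buyers €1, suppliers €2.5.
Suppliers take the larger share because supply is less price-elastic here (demand slope 5 vs supply slope 2).

Suppliers bear the larger share: €2.5 per prescription.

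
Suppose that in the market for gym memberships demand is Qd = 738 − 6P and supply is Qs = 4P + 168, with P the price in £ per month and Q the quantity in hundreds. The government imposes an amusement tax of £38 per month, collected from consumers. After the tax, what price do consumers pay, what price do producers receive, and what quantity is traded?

Without the tax, 738 − 6P = 4P + 168 gives 10P = 570, so P* = £57 and Q* = 396.
With the tax collected from consumers, demand (in seller-price terms) shifts: Qd = 738 − 6(P + 38).
Solving gives Q = 304.8 with consumers paying £72.2 and producers receiving £34.2 (the £38 wedge).
The less price-elastic side of the market bears the larger share of a per-unit tax.

Consumers pay £72.2; producers receive £34.2; quantity = 304.8.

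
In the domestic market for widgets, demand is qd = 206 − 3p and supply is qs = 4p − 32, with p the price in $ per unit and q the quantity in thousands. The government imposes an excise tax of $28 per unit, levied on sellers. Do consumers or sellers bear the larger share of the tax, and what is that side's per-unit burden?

Consumers bear the larger share: $16 per unit.

Before the tax: set 206 − 3p = 4p − 32 → p* = $34, q* = 104.
With the tax collected from sellers, supply shifts: qs = 4(p − 28) − 32.
New equilibrium: consumers pay $50, sellers receive $22, q = 56. (Wedge: pb − ps = 28.)
Per-unit burden: consumers $16, sellers $12.
Consumers take the larger share because demand is less price-elastic here (demand slope 3 vs supply slope 4).
The less price-elastic side of the market bears the larger share of a per-unit tax.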